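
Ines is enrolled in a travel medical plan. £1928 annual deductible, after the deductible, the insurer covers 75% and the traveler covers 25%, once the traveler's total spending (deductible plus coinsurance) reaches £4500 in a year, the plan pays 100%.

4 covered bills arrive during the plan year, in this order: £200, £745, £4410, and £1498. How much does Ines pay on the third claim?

Bill 1, £200: fully absorbed by the deductible. Traveler owes £200 (running OOP £200).
Bill 2, £745: all of it applies to the deductible. Cost to traveler: £745. OOP to date £945.
Bill 3, £4410: deductible takes £983, £3427 remains; 25% of £3427 = £856.75. Traveler pays £1839.75; OOP now £2784.75.

£1839.75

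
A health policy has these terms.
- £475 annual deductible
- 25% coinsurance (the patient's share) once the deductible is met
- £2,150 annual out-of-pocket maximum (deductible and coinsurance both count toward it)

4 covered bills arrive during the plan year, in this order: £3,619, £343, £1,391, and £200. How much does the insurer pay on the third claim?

£1,043.25

#1 (£3,619): £475 to deductible, leaving £3,144; 25% of £3,144 = £786. Cost to patient: £1,261. OOP to date £1,261. Plan pays £3,619 − £1,261 = £2,358.
#2 (£343): 25% coinsurance on £343 = £85.75. Cost to patient: £85.75. OOP to date £1,346.75. Plan pays £343 − £85.75 = £257.25.
#3 (£1,391): deductible met; 25% of £1,391 = £347.75. Patient pays £347.75; OOP now £1,694.50. Plan pays £1,391 − £347.75 = £1,043.25.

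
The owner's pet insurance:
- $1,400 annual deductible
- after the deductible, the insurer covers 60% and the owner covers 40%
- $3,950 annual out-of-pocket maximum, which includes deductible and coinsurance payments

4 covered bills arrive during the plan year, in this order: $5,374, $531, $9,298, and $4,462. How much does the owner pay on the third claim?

Claim 1 ($5,374): $1,400 to deductible, leaving $3,974; owner's 40% is $1,589.60. Owner pays $2,989.60; OOP now $2,989.60.
Claim 2 ($531): deductible already satisfied, so owner's share is 40% × $531 = $212.40. Owner pays $212.40; OOP now $3,202.
Claim 3 ($9,298): 40% coinsurance on $9,298 = $3,719.20. That would push OOP to $6,921.20, over the $3,950 cap, so owner pays $3,950 − $3,202 = $748.

$748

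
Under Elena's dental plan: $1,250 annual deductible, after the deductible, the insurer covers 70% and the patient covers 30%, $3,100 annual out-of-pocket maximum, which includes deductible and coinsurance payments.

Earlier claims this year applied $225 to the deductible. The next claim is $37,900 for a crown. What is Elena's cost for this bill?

$2,875

Remaining deductible: $1,250 − $225 = $1,025.
After the $1,025 deductible portion, $37,900 − $1,025 = $36,875 is subject to coinsurance.
Patient's 30% share of $36,875 is $11,062.50.
That puts the patient's cost at $1,025 + $11,062.50 = $12,087.50 before any cap.
Adding $12,087.50 to the $225 already spent would give $12,312.50, which exceeds the $3,100 cap; the patient pays just $3,100 − $225 = $2,875.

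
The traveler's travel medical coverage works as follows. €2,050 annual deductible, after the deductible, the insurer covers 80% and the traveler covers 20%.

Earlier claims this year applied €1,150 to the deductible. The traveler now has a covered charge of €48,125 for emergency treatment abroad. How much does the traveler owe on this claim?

€10,345

Remaining deductible: €2,050 − €1,150 = €900.
After the €900 deductible portion, €48,125 − €900 = €47,225 is subject to coinsurance.
Coinsurance: €47,225 × 20% = €9,445.
That puts the traveler's cost at €900 + €9,445 = €10,345.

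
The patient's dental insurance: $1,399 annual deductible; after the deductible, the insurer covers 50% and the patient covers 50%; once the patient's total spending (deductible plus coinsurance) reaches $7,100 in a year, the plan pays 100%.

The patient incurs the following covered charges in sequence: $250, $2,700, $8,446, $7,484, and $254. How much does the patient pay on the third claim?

$4,223

#1 ($250): fully absorbed by the deductible. Patient owes $250 (running OOP $250).
#2 ($2,700): deductible takes $1,149, $1,551 remains; 50% of $1,551 = $775.50. Patient pays $1,924.50; OOP now $2,174.50.
#3 ($8,446): 50% coinsurance on $8,446 = $4,223. Patient pays $4,223; OOP now $6,397.50.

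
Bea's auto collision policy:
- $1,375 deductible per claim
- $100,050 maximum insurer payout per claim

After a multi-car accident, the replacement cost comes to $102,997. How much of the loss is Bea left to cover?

After the deductible, $102,997 − $1,375 = $101,622 remains.
The $100,050 per-incident cap binds; insurer pays $100,050.
Out of pocket: $102,997 − $100,050 = $2,947.

$2,947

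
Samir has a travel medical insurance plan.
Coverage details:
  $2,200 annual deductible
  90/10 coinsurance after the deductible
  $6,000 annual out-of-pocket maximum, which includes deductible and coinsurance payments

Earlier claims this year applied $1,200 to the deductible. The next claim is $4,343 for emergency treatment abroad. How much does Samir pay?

$1,334.30

Remaining deductible: $2,200 − $1,200 = $1,000.
After the $1,000 deductible portion, $4,343 − $1,000 = $3,343 is subject to coinsurance.
Coinsurance: $3,343 × 10% = $334.30.
Traveler responsibility before any cap: $1,000 + $334.30 = $1,334.30.
Year-to-date out-of-pocket becomes $1,200 + $1,334.30 = $2,534.30, still under the $6,000 maximum, so no cap applies.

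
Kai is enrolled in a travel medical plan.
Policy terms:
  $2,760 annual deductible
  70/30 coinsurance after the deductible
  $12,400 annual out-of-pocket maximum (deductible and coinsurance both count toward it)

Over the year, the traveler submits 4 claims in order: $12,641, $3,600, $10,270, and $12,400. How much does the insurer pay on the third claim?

$7,189

Claim 1 ($12,641): $2,760 to deductible, leaving $9,881; traveler's 30% is $2,964.30. Traveler owes $5,724.30 (running OOP $5,724.30). Plan pays $12,641 − $5,724.30 = $6,916.70.
Claim 2 ($3,600): deductible already satisfied, so traveler's share is 30% × $3,600 = $1,080. Traveler owes $1,080 (running OOP $6,804.30). Plan pays $3,600 − $1,080 = $2,520.
Claim 3 ($10,270): 30% coinsurance on $10,270 = $3,081. Cost to traveler: $3,081. OOP to date $9,885.30. Insurer: $10,270 − $3,081 = $7,189.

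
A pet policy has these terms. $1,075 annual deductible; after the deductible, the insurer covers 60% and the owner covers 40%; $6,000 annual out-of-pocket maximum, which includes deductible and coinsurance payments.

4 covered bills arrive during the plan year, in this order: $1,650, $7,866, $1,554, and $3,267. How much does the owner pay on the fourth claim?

$927

Claim 1 — $1,650: deductible takes $1,075, $575 remains; 40% of $575 = $230. Cost to owner: $1,305. OOP to date $1,305.
Claim 2 — $7,866: 40% coinsurance on $7,866 = $3,146.40. Owner owes $3,146.40 (running OOP $4,451.40).
Claim 3 — $1,554: 40% coinsurance on $1,554 = $621.60. Cost to owner: $621.60. OOP to date $5,073.
Claim 4 — $3,267: 40% coinsurance on $3,267 = $1,306.80. That would push OOP to $6,379.80, over the $6,000 cap, so owner pays $6,000 − $5,073 = $927.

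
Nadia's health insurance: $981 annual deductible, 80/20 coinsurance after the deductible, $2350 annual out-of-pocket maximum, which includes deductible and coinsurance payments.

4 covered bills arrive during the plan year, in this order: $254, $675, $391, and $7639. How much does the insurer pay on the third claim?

Claim 1 — $254: entire amount goes to the deductible. Patient owes $254 (running OOP $254). Plan pays $254 − $254 = $0.
Claim 2 — $675: all of it applies to the deductible. Cost to patient: $675. OOP to date $929. Insurer: $675 − $675 = $0.
Claim 3 — $391: deductible takes $52, $339 remains; 20% of $339 = $67.80. Cost to patient: $119.80. OOP to date $1048.80. Insurer: $391 − $119.80 = $271.20.

$271.20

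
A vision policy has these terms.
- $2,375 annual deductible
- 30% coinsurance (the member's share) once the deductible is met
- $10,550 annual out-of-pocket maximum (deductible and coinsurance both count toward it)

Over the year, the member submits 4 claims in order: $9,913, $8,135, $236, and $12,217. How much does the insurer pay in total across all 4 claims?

#1 ($9,913): deductible takes $2,375, $7,538 remains; 30% of $7,538 = $2,261.40. Cost to member: $4,636.40. OOP to date $4,636.40. Plan pays $9,913 − $4,636.40 = $5,276.60.
#2 ($8,135): 30% coinsurance on $8,135 = $2,440.50. Member owes $2,440.50 (running OOP $7,076.90). Insurer: $8,135 − $2,440.50 = $5,694.50.
#3 ($236): deductible already satisfied, so member's share is 30% × $236 = $70.80. Cost to member: $70.80. OOP to date $7,147.70. Plan pays $236 − $70.80 = $165.20.
#4 ($12,217): 30% coinsurance on $12,217 = $3,665.10. That would push OOP to $10,812.80, over the $10,550 cap, so member pays $10,550 − $7,147.70 = $3,402.30. Insurer: $12,217 − $3,402.30 = $8,814.70.
Insurer total = bills − member's total = $30,501 − $10,550 = $19,951.

$19,951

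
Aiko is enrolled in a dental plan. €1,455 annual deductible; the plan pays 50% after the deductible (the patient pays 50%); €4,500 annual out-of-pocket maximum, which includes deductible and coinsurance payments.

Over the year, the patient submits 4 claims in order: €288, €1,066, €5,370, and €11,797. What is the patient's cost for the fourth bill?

Claim 1 — €288: fully absorbed by the deductible. Cost to patient: €288. OOP to date €288.
Claim 2 — €1,066: entire amount goes to the deductible. Patient pays €1,066; OOP now €1,354.
Claim 3 — €5,370: €101 finishes the deductible; €5,269 goes to coinsurance; 50% of €5,269 = €2,634.50. Patient owes €2,735.50 (running OOP €4,089.50).
Claim 4 — €11,797: deductible already satisfied, so patient's share is 50% × €11,797 = €5,898.50. Adding that to €4,089.50 gives €9,988, past the €4,500 cap; patient pays only €4,500 − €4,089.50 = €410.50.

€410.50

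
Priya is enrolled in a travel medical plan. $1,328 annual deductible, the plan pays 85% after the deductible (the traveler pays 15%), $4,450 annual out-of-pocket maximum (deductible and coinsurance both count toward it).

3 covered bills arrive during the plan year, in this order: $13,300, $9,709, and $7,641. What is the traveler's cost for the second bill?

Claim 1 — $13,300: $1,328 to deductible, leaving $11,972; traveler's 15% is $1,795.80. Traveler pays $3,123.80; OOP now $3,123.80.
Claim 2 — $9,709: deductible met; 15% of $9,709 = $1,456.35. That would push OOP to $4,580.15, over the $4,450 cap, so traveler pays $4,450 − $3,123.80 = $1,326.20.

$1,326.20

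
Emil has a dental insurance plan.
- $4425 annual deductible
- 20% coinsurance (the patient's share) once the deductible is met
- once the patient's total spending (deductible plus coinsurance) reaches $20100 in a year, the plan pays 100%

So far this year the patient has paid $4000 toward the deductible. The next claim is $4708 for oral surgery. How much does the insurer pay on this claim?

Deductible still to meet: $4425 − $4000 = $425.
After the $425 deductible portion, $4708 − $425 = $4283 is subject to coinsurance.
Patient's 20% share of $4283 is $856.60.
Patient responsibility before any cap: $425 + $856.60 = $1281.60.
Total out-of-pocket so far would be $4000 + $1281.60 = $5281.60, below the $20100 cap — no reduction.
The insurer covers the remainder: $4708 − $1281.60 = $3426.40.

$3426.40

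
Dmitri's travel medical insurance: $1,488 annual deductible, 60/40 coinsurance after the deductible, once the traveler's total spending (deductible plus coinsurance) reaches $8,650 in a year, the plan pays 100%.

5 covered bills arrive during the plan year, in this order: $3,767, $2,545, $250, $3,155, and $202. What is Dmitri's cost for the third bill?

$100

Claim 1 — $3,767: $1,488 to deductible, leaving $2,279; coinsurance $2,279 × 40% = $911.60. Traveler pays $2,399.60; OOP now $2,399.60.
Claim 2 — $2,545: deductible already satisfied, so traveler's share is 40% × $2,545 = $1,018. Cost to traveler: $1,018. OOP to date $3,417.60.
Claim 3 — $250: deductible already satisfied, so traveler's share is 40% × $250 = $100. Cost to traveler: $100. OOP to date $3,517.60.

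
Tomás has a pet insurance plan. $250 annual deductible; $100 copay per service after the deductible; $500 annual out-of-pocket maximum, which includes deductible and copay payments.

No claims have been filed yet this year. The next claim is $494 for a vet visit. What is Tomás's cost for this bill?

$350

Nothing has been paid toward the $250 deductible, so the first $250 of this charge is applied there.
That leaves $494 − $250 = $244 for the copay.
Copay on this service: $100.
So the owner owes $250 + $100 = $350 before any cap.
Cumulative spending $0 + $350 = $350 stays under the $500 maximum.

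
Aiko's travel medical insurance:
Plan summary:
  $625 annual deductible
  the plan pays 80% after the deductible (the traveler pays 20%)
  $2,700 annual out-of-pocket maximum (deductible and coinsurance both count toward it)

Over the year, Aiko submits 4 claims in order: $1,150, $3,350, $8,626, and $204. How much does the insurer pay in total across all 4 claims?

Claim 1 ($1,150): deductible takes $625, $525 remains; traveler's 20% is $105. Traveler owes $730 (running OOP $730). Plan pays $1,150 − $730 = $420.
Claim 2 ($3,350): 20% coinsurance on $3,350 = $670. Cost to traveler: $670. OOP to date $1,400. Insurer: $3,350 − $670 = $2,680.
Claim 3 ($8,626): deductible already satisfied, so traveler's share is 20% × $8,626 = $1,725.20. That would push OOP to $3,125.20, over the $2,700 cap, so traveler pays $2,700 − $1,400 = $1,300. Plan pays $8,626 − $1,300 = $7,326.
Claim 4 ($204): deductible already satisfied, so traveler's share is 20% × $204 = $40.80. That would push OOP to $2,740.80, over the $2,700 cap, so traveler pays $2,700 − $2,700 = $0. Insurer: $204 − $0 = $204.
Insurer total = bills − traveler's total = $13,330 − $2,700 = $10,630.

$10,630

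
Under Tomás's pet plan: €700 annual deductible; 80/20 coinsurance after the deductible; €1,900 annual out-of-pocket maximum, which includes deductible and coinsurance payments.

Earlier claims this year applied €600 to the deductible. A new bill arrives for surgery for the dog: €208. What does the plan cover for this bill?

Remaining deductible: €700 − €600 = €100.
That leaves €208 − €100 = €108 for coinsurance.
Coinsurance: €108 × 20% = €21.60.
Owner responsibility before any cap: €100 + €21.60 = €121.60.
Cumulative spending €600 + €121.60 = €721.60 stays under the €1,900 maximum.
The insurer covers the remainder: €208 − €121.60 = €86.40.

€86.40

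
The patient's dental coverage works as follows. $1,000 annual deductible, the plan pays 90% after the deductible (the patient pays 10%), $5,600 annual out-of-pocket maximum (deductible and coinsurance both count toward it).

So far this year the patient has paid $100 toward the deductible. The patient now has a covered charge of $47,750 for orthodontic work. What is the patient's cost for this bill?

$5,500

$100 of the $1,000 deductible is already met, leaving $900.
The remaining $46,850 (= $47,750 − $900) moves to coinsurance.
Coinsurance: $46,850 × 10% = $4,685.
Patient responsibility before any cap: $900 + $4,685 = $5,585.
Year-to-date out-of-pocket would reach $100 + $5,585 = $5,685, above the $5,600 maximum, so the patient pays only $5,600 − $100 = $5,500.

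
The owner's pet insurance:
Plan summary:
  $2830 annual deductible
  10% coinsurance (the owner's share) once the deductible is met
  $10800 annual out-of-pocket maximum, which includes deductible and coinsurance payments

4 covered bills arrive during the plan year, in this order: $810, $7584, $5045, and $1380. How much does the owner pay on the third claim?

Claim 1 ($810): entire amount goes to the deductible. Owner owes $810 (running OOP $810).
Claim 2 ($7584): $2020 finishes the deductible; $5564 goes to coinsurance; owner's 10% is $556.40. Cost to owner: $2576.40. OOP to date $3386.40.
Claim 3 ($5045): deductible already satisfied, so owner's share is 10% × $5045 = $504.50. Owner owes $504.50 (running OOP $3890.90).

$504.50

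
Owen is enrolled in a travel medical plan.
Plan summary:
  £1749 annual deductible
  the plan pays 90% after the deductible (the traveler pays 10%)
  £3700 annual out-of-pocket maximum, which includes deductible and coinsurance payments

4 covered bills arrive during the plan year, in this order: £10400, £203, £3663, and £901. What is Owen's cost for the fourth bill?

Bill 1, £10400: £1749 finishes the deductible; £8651 goes to coinsurance; 10% of £8651 = £865.10. Traveler owes £2614.10 (running OOP £2614.10).
Bill 2, £203: 10% coinsurance on £203 = £20.30. Traveler owes £20.30 (running OOP £2634.40).
Bill 3, £3663: 10% coinsurance on £3663 = £366.30. Traveler owes £366.30 (running OOP £3000.70).
Bill 4, £901: deductible already satisfied, so traveler's share is 10% × £901 = £90.10. Traveler owes £90.10 (running OOP £3090.80).

£90.10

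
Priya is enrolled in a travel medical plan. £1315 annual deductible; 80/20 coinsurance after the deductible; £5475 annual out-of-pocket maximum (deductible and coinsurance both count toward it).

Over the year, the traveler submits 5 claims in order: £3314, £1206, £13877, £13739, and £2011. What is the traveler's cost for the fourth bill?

£743.60

Claim 1 (£3314): deductible takes £1315, £1999 remains; coinsurance £1999 × 20% = £399.80. Cost to traveler: £1714.80. OOP to date £1714.80.
Claim 2 (£1206): deductible already satisfied, so traveler's share is 20% × £1206 = £241.20. Cost to traveler: £241.20. OOP to date £1956.
Claim 3 (£13877): 20% coinsurance on £13877 = £2775.40. Traveler pays £2775.40; OOP now £4731.40.
Claim 4 (£13739): deductible already satisfied, so traveler's share is 20% × £13739 = £2747.80. That would push OOP to £7479.20, over the £5475 cap, so traveler pays £5475 − £4731.40 = £743.60.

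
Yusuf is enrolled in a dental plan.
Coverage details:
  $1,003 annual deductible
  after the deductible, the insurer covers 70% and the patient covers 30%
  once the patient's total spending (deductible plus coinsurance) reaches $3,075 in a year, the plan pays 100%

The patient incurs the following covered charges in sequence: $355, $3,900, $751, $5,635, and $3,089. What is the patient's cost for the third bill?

Claim 1 — $355: fully absorbed by the deductible. Cost to patient: $355. OOP to date $355.
Claim 2 — $3,900: $648 finishes the deductible; $3,252 goes to coinsurance; patient's 30% is $975.60. Cost to patient: $1,623.60. OOP to date $1,978.60.
Claim 3 — $751: deductible already satisfied, so patient's share is 30% × $751 = $225.30. Cost to patient: $225.30. OOP to date $2,203.90.

$225.30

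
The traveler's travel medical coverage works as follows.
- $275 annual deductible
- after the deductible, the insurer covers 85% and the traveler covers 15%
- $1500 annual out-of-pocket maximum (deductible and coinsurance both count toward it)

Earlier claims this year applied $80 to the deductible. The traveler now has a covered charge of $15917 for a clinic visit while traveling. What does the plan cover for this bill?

$14497

Remaining deductible: $275 − $80 = $195.
That leaves $15917 − $195 = $15722 for coinsurance.
Coinsurance: $15722 × 15% = $2358.30.
Traveler responsibility before any cap: $195 + $2358.30 = $2553.30.
Adding $2553.30 to the $80 already spent would give $2633.30, which exceeds the $1500 cap; the traveler pays just $1500 − $80 = $1420.
The plan picks up $15917 − $1420 = $14497.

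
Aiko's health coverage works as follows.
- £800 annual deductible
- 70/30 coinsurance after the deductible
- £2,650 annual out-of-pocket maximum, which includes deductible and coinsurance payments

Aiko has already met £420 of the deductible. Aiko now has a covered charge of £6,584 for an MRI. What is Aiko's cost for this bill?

£2,230

Remaining deductible: £800 − £420 = £380.
The remaining £6,204 (= £6,584 − £380) moves to coinsurance.
Coinsurance: £6,204 × 30% = £1,861.20.
That puts the patient's cost at £380 + £1,861.20 = £2,241.20 before any cap.
Adding £2,241.20 to the £420 already spent would give £2,661.20, which exceeds the £2,650 cap; the patient pays just £2,650 − £420 = £2,230.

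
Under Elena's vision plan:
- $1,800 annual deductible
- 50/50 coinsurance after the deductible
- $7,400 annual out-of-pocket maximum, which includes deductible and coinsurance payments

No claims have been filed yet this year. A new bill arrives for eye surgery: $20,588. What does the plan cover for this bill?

The full $1,800 deductible is still open; $1,800 of this bill applies to it.
That leaves $20,588 − $1,800 = $18,788 for coinsurance.
Coinsurance: $18,788 × 50% = $9,394.
Member responsibility before any cap: $1,800 + $9,394 = $11,194.
Adding $11,194 to the $0 already spent would give $11,194, which exceeds the $7,400 cap; the member pays just $7,400 − $0 = $7,400.
Insurer pays the balance: $20,588 − $7,400 = $13,188.

$13,188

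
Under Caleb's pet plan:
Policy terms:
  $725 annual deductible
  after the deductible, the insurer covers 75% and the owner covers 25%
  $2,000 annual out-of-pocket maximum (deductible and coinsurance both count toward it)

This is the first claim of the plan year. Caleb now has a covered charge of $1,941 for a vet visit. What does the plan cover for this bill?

$912

Nothing has been paid toward the $725 deductible, so the first $725 of this charge is applied there.
After the $725 deductible portion, $1,941 − $725 = $1,216 is subject to coinsurance.
Coinsurance: $1,216 × 25% = $304.
So the owner owes $725 + $304 = $1,029 before any cap.
Cumulative spending $0 + $1,029 = $1,029 stays under the $2,000 maximum.
The insurer covers the remainder: $1,941 − $1,029 = $912.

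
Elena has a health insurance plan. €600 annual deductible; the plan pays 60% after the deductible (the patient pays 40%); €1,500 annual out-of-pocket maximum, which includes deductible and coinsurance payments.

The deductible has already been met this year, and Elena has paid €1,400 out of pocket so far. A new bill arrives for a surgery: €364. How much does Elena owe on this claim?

€100

The deductible is already satisfied, so the full bill goes to coinsurance.
Patient's 40% share of €364 is €145.60.
Adding €145.60 to the €1,400 already spent would give €1,545.60, which exceeds the €1,500 cap; the patient pays just €1,500 − €1,400 = €100.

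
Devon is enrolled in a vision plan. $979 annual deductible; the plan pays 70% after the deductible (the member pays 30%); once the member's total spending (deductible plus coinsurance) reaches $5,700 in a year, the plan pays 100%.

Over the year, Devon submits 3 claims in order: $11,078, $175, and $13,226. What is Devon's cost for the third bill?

Claim 1 — $11,078: $979 finishes the deductible; $10,099 goes to coinsurance; member's 30% is $3,029.70. Member pays $4,008.70; OOP now $4,008.70.
Claim 2 — $175: 30% coinsurance on $175 = $52.50. Member owes $52.50 (running OOP $4,061.20).
Claim 3 — $13,226: 30% coinsurance on $13,226 = $3,967.80. OOP would hit $8,029 > $5,700, so the cap limits the member to $5,700 − $4,061.20 = $1,638.80.

$1,638.80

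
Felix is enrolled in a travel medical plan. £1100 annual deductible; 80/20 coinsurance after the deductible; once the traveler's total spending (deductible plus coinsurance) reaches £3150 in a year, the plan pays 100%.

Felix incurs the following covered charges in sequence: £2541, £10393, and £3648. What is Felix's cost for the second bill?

Claim 1 — £2541: £1100 finishes the deductible; £1441 goes to coinsurance; 20% of £1441 = £288.20. Cost to traveler: £1388.20. OOP to date £1388.20.
Claim 2 — £10393: 20% coinsurance on £10393 = £2078.60. Adding that to £1388.20 gives £3466.80, past the £3150 cap; traveler pays only £3150 − £1388.20 = £1761.80.

£1761.80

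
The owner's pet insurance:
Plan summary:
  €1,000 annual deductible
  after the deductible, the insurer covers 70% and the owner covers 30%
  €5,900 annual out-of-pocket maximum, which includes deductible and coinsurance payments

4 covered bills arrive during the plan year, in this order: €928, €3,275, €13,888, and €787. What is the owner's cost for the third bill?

€3,939.10

Claim 1 — €928: all of it applies to the deductible. Owner pays €928; OOP now €928.
Claim 2 — €3,275: €72 finishes the deductible; €3,203 goes to coinsurance; owner's 30% is €960.90. Cost to owner: €1,032.90. OOP to date €1,960.90.
Claim 3 — €13,888: deductible met; 30% of €13,888 = €4,166.40. That would push OOP to €6,127.30, over the €5,900 cap, so owner pays €5,900 − €1,960.90 = €3,939.10.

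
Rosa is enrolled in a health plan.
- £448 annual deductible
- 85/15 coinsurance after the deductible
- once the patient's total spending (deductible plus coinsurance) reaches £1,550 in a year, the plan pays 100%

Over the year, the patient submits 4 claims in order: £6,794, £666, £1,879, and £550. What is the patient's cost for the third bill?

£50.20

Claim 1 (£6,794): deductible takes £448, £6,346 remains; coinsurance £6,346 × 15% = £951.90. Patient owes £1,399.90 (running OOP £1,399.90).
Claim 2 (£666): deductible met; 15% of £666 = £99.90. Patient pays £99.90; OOP now £1,499.80.
Claim 3 (£1,879): deductible met; 15% of £1,879 = £281.85. OOP would hit £1,781.65 > £1,550, so the cap limits the patient to £1,550 − £1,499.80 = £50.20.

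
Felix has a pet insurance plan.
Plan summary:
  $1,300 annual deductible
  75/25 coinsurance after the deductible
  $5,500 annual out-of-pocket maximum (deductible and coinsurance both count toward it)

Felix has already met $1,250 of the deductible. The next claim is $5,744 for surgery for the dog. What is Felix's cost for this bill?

$1,250 of the $1,300 deductible is already met, leaving $50.
That leaves $5,744 − $50 = $5,694 for coinsurance.
Coinsurance: $5,694 × 25% = $1,423.50.
So the owner owes $50 + $1,423.50 = $1,473.50 before any cap.
Year-to-date out-of-pocket becomes $1,250 + $1,473.50 = $2,723.50, still under the $5,500 maximum, so no cap applies.

$1,473.50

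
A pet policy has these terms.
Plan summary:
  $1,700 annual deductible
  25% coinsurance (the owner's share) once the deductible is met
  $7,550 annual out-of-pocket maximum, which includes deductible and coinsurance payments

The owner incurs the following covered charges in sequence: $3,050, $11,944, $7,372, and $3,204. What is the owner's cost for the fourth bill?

Claim 1 ($3,050): $1,700 to deductible, leaving $1,350; 25% of $1,350 = $337.50. Owner pays $2,037.50; OOP now $2,037.50.
Claim 2 ($11,944): deductible met; 25% of $11,944 = $2,986. Owner pays $2,986; OOP now $5,023.50.
Claim 3 ($7,372): deductible met; 25% of $7,372 = $1,843. Owner pays $1,843; OOP now $6,866.50.
Claim 4 ($3,204): deductible met; 25% of $3,204 = $801. Adding that to $6,866.50 gives $7,667.50, past the $7,550 cap; owner pays only $7,550 − $6,866.50 = $683.50.

$683.50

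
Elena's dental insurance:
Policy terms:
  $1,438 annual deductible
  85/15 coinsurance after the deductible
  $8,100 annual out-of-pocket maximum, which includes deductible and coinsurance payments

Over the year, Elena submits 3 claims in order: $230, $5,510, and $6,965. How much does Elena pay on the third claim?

$1,044.75

#1 ($230): fully absorbed by the deductible. Patient pays $230; OOP now $230.
#2 ($5,510): $1,208 to deductible, leaving $4,302; 15% of $4,302 = $645.30. Patient owes $1,853.30 (running OOP $2,083.30).
#3 ($6,965): 15% coinsurance on $6,965 = $1,044.75. Cost to patient: $1,044.75. OOP to date $3,128.05.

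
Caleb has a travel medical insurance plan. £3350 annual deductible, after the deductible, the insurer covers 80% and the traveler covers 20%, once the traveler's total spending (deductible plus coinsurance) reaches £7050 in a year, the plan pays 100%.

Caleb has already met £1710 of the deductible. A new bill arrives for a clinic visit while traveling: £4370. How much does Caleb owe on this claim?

£1710 of the £3350 deductible is already met, leaving £1640.
The remaining £2730 (= £4370 − £1640) moves to coinsurance.
Traveler's 20% share of £2730 is £546.
Traveler responsibility before any cap: £1640 + £546 = £2186.
Year-to-date out-of-pocket becomes £1710 + £2186 = £3896, still under the £7050 maximum, so no cap applies.

£2186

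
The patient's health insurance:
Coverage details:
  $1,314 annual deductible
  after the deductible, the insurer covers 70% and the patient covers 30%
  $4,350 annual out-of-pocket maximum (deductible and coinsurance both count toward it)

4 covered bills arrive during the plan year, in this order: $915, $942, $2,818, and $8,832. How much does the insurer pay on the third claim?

Claim 1 — $915: entire amount goes to the deductible. Patient pays $915; OOP now $915. Insurer: $915 − $915 = $0.
Claim 2 — $942: $399 to deductible, leaving $543; coinsurance $543 × 30% = $162.90. Cost to patient: $561.90. OOP to date $1,476.90. Plan pays $942 − $561.90 = $380.10.
Claim 3 — $2,818: deductible met; 30% of $2,818 = $845.40. Patient pays $845.40; OOP now $2,322.30. Plan pays $2,818 − $845.40 = $1,972.60.

$1,972.60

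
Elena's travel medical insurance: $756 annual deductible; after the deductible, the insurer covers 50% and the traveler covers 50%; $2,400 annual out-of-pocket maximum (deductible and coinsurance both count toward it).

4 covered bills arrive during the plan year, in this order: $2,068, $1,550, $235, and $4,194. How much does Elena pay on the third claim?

Claim 1 ($2,068): $756 finishes the deductible; $1,312 goes to coinsurance; 50% of $1,312 = $656. Cost to traveler: $1,412. OOP to date $1,412.
Claim 2 ($1,550): deductible met; 50% of $1,550 = $775. Traveler pays $775; OOP now $2,187.
Claim 3 ($235): 50% coinsurance on $235 = $117.50. Traveler pays $117.50; OOP now $2,304.50.

$117.50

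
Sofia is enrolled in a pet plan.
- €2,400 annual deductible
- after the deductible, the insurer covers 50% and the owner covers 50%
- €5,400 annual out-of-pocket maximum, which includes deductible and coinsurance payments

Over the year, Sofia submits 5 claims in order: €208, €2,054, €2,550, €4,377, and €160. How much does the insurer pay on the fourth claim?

€2,583

#1 (€208): entire amount goes to the deductible. Cost to owner: €208. OOP to date €208. Insurer: €208 − €208 = €0.
#2 (€2,054): fully absorbed by the deductible. Owner owes €2,054 (running OOP €2,262). Insurer: €2,054 − €2,054 = €0.
#3 (€2,550): €138 finishes the deductible; €2,412 goes to coinsurance; owner's 50% is €1,206. Owner owes €1,344 (running OOP €3,606). Insurer: €2,550 − €1,344 = €1,206.
#4 (€4,377): deductible already satisfied, so owner's share is 50% × €4,377 = €2,188.50. That would push OOP to €5,794.50, over the €5,400 cap, so owner pays €5,400 − €3,606 = €1,794. Insurer: €4,377 − €1,794 = €2,583.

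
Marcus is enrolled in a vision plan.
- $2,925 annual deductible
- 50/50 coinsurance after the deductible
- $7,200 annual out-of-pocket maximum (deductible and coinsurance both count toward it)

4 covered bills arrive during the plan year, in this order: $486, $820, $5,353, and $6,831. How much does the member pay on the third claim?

Claim 1 — $486: fully absorbed by the deductible. Member pays $486; OOP now $486.
Claim 2 — $820: entire amount goes to the deductible. Member owes $820 (running OOP $1,306).
Claim 3 — $5,353: deductible takes $1,619, $3,734 remains; member's 50% is $1,867. Member pays $3,486; OOP now $4,792.

$3,486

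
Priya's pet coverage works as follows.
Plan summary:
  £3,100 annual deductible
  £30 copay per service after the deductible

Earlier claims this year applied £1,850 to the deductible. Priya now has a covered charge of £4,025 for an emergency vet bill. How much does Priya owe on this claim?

£1,280

Deductible still to meet: £3,100 − £1,850 = £1,250.
That leaves £4,025 − £1,250 = £2,775 for the copay.
Copay on this service: £30.
So the owner owes £1,250 + £30 = £1,280.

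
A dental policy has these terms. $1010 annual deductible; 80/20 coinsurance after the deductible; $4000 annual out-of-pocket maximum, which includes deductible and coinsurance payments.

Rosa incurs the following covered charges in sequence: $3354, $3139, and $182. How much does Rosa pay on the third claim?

#1 ($3354): $1010 finishes the deductible; $2344 goes to coinsurance; 20% of $2344 = $468.80. Patient pays $1478.80; OOP now $1478.80.
#2 ($3139): 20% coinsurance on $3139 = $627.80. Patient pays $627.80; OOP now $2106.60.
#3 ($182): deductible met; 20% of $182 = $36.40. Patient owes $36.40 (running OOP $2143).

$36.40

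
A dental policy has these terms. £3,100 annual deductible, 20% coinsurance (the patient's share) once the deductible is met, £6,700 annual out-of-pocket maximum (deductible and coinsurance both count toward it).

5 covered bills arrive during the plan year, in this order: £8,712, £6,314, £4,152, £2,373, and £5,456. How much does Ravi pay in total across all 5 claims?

#1 (£8,712): deductible takes £3,100, £5,612 remains; 20% of £5,612 = £1,122.40. Patient pays £4,222.40; OOP now £4,222.40.
#2 (£6,314): 20% coinsurance on £6,314 = £1,262.80. Patient pays £1,262.80; OOP now £5,485.20.
#3 (£4,152): deductible already satisfied, so patient's share is 20% × £4,152 = £830.40. Patient owes £830.40 (running OOP £6,315.60).
#4 (£2,373): deductible already satisfied, so patient's share is 20% × £2,373 = £474.60. OOP would hit £6,790.20 > £6,700, so the cap limits the patient to £6,700 − £6,315.60 = £384.40.
#5 (£5,456): deductible met; 20% of £5,456 = £1,091.20. Adding that to £6,700 gives £7,791.20, past the £6,700 cap; patient pays only £6,700 − £6,700 = £0.
Summing the patient's payments: £4,222.40 + £1,262.80 + £830.40 + £384.40 + £0 = £6,700.

£6,700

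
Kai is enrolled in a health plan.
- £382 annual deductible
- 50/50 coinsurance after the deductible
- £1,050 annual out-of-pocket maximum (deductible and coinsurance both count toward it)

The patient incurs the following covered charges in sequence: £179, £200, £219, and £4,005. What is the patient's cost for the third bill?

£111

Bill 1, £179: all of it applies to the deductible. Patient owes £179 (running OOP £179).
Bill 2, £200: entire amount goes to the deductible. Patient owes £200 (running OOP £379).
Bill 3, £219: £3 finishes the deductible; £216 goes to coinsurance; coinsurance £216 × 50% = £108. Patient pays £111; OOP now £490.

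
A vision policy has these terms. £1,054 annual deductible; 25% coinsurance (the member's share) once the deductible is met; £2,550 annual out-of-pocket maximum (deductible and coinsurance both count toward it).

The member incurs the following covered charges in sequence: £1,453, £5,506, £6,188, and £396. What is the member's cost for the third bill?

£19.75

Claim 1 — £1,453: £1,054 finishes the deductible; £399 goes to coinsurance; 25% of £399 = £99.75. Member owes £1,153.75 (running OOP £1,153.75).
Claim 2 — £5,506: 25% coinsurance on £5,506 = £1,376.50. Member owes £1,376.50 (running OOP £2,530.25).
Claim 3 — £6,188: deductible already satisfied, so member's share is 25% × £6,188 = £1,547. OOP would hit £4,077.25 > £2,550, so the cap limits the member to £2,550 − £2,530.25 = £19.75.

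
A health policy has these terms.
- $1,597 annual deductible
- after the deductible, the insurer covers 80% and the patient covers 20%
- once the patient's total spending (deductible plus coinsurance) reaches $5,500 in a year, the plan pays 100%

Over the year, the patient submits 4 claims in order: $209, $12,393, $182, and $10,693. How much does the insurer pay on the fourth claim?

$9,027.40

Bill 1, $209: all of it applies to the deductible. Cost to patient: $209. OOP to date $209. Plan pays $209 − $209 = $0.
Bill 2, $12,393: $1,388 to deductible, leaving $11,005; coinsurance $11,005 × 20% = $2,201. Patient owes $3,589 (running OOP $3,798). Insurer: $12,393 − $3,589 = $8,804.
Bill 3, $182: 20% coinsurance on $182 = $36.40. Patient owes $36.40 (running OOP $3,834.40). Insurer: $182 − $36.40 = $145.60.
Bill 4, $10,693: deductible met; 20% of $10,693 = $2,138.60. Adding that to $3,834.40 gives $5,973, past the $5,500 cap; patient pays only $5,500 − $3,834.40 = $1,665.60. Insurer: $10,693 − $1,665.60 = $9,027.40.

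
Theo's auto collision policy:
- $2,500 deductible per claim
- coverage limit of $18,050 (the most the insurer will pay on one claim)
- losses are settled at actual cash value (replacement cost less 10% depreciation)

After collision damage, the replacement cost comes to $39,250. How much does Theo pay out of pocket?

At 10% depreciation, ACV = $39,250 − $3,925 = $35,325.
After the deductible, $35,325 − $2,500 = $32,825 remains.
Since $32,825 > $18,050, the payout is capped at $18,050.
Driver's share is the uncovered remainder: $39,250 − $18,050 = $21,200.

$21,200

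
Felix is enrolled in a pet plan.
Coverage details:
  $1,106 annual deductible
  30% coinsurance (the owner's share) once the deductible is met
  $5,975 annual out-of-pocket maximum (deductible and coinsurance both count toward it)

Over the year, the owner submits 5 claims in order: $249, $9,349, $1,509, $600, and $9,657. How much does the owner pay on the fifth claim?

$1,688.70

#1 ($249): fully absorbed by the deductible. Cost to owner: $249. OOP to date $249.
#2 ($9,349): $857 to deductible, leaving $8,492; 30% of $8,492 = $2,547.60. Owner owes $3,404.60 (running OOP $3,653.60).
#3 ($1,509): 30% coinsurance on $1,509 = $452.70. Owner owes $452.70 (running OOP $4,106.30).
#4 ($600): deductible already satisfied, so owner's share is 30% × $600 = $180. Owner pays $180; OOP now $4,286.30.
#5 ($9,657): deductible already satisfied, so owner's share is 30% × $9,657 = $2,897.10. OOP would hit $7,183.40 > $5,975, so the cap limits the owner to $5,975 − $4,286.30 = $1,688.70.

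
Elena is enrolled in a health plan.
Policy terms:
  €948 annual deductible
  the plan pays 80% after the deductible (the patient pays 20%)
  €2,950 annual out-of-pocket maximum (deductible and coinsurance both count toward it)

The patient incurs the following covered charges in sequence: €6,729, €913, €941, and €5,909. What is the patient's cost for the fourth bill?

Claim 1 — €6,729: €948 finishes the deductible; €5,781 goes to coinsurance; coinsurance €5,781 × 20% = €1,156.20. Patient pays €2,104.20; OOP now €2,104.20.
Claim 2 — €913: deductible met; 20% of €913 = €182.60. Patient owes €182.60 (running OOP €2,286.80).
Claim 3 — €941: 20% coinsurance on €941 = €188.20. Cost to patient: €188.20. OOP to date €2,475.
Claim 4 — €5,909: deductible met; 20% of €5,909 = €1,181.80. OOP would hit €3,656.80 > €2,950, so the cap limits the patient to €2,950 − €2,475 = €475.

€475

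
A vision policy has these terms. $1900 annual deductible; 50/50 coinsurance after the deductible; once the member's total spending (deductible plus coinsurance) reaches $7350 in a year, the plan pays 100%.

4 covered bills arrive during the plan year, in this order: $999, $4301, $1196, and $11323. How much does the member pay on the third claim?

$598

#1 ($999): entire amount goes to the deductible. Member owes $999 (running OOP $999).
#2 ($4301): deductible takes $901, $3400 remains; 50% of $3400 = $1700. Member owes $2601 (running OOP $3600).
#3 ($1196): 50% coinsurance on $1196 = $598. Cost to member: $598. OOP to date $4198.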